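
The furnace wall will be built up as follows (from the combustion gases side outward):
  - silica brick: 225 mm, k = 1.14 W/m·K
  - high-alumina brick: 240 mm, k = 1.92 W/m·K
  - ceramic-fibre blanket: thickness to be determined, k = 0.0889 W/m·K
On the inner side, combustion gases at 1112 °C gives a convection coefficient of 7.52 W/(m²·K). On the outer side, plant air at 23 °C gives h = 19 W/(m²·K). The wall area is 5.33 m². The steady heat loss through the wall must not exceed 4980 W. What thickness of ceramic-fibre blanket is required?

Thermal resistances in series:
R_inner film = 1/(h_i·A) = 1/(7.52×5.33) = 0.02495 K/W
R_silica brick = L/(kA) = 0.225/(1.14×5.33) = 0.03703 K/W
R_high-alumina brick = L/(kA) = 0.24/(1.92×5.33) = 0.02345 K/W
R_outer film = 1/(h_o·A) = 1/(19×5.33) = 0.009875 K/W
Sum of the known resistances R_other = 0.09531 K/W
Required total resistance R_tot = ΔT/Q_allow = 1089/4980 = 0.2187 K/W
R_ceramic-fibre blanket = R_tot − R_other = 0.1234 K/W
L = R·k·A = 0.1234×0.0889×5.33

L ≈ 58.5 mm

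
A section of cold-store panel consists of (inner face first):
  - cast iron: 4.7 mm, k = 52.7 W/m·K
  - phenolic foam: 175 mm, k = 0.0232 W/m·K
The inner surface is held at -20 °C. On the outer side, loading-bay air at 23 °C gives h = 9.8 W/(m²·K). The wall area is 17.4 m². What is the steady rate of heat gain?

Model the wall as resistances in series:
R_cast iron = L/(kA) = 0.0047/(52.7×17.4) = 5.126×10^-6 K/W
R_phenolic foam = L/(kA) = 0.175/(0.0232×17.4) = 0.4335 K/W
R_outer film = 1/(h_o·A) = 1/(9.8×17.4) = 0.005864 K/W
R_total = 0.4394 K/W
Q = ΔT / R_total = 43 / 0.4394

Q ≈ 97.9 W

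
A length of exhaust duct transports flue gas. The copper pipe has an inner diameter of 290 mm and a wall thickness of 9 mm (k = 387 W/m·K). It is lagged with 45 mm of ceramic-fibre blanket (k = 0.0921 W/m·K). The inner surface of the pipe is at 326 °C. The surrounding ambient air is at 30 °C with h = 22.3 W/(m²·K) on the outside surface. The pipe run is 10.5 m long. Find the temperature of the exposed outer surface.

T ≈ 52.2 °C

Per-layer cylindrical resistances, series-summed:
R_copper pipe wall = ln(154/145)/(2π×387×10.5) = 2.359×10^-6 K/W
R_ceramic-fibre blanket = ln(199/154)/(2π×0.0921×10.5) = 0.04219 K/W
R_outer film = 1/(h_o·2πr_oL) = 1/(22.3×2π×0.199×10.5) = 0.003416 K/W
R_total = 0.04561 K/W
Q = ΔT/R_total = 296/0.04561
Q = 6490 W
T_interface = T_inner − Q·ΣR(inner→interface) = 326 − 6490×0.04219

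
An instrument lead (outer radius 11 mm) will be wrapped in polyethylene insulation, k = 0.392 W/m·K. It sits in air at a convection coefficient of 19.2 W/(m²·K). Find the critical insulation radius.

For a cylinder r_cr = k/h = 0.392/19.2
r_cr = 20.4 mm; since the bare radius (11 mm) is below r_cr, adding a thin layer of insulation will *increase* heat loss.

r_cr ≈ 20.4 mm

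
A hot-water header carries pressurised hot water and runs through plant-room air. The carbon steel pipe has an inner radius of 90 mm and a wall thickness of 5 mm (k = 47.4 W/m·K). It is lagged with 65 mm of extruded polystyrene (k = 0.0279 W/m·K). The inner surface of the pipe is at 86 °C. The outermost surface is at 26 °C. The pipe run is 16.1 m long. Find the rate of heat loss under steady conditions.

Q ≈ 325 W

Per-layer cylindrical resistances, series-summed:
R_carbon steel pipe wall = ln(95/90)/(2π×47.4×16.1) = 1.128×10^-5 K/W
R_extruded polystyrene = ln(160/95)/(2π×0.0279×16.1) = 0.1847 K/W
R_total = 0.1847 K/W
Q = ΔT/R_total = 60/0.1847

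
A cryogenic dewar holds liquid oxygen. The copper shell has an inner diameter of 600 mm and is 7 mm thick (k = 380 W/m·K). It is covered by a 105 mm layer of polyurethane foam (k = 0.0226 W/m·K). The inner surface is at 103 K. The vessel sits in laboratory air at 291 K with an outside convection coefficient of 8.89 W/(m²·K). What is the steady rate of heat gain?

Radial (spherical) resistances in series:
R_copper shell = (1/0.3 − 1/0.307)/(4π×380) = 1.592×10^-5 K/W
R_polyurethane foam = (1/0.307 − 1/0.412)/(4π×0.0226) = 2.923 K/W
R_outer film = 1/(h·4πr_o²) = 1/(8.89×4π×0.412²) = 0.05273 K/W
R_total = 2.976 K/W
Q = ΔT/R_total = 188/2.976

Q ≈ 63.2 W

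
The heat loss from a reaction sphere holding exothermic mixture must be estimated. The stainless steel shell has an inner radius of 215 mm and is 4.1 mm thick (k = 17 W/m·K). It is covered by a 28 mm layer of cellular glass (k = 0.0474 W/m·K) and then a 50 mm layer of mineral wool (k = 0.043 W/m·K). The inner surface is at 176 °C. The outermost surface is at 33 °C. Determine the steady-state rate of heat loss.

Q ≈ 67.2 W

Each spherical layer contributes R = (1/r_i − 1/r_o)/(4πk):
R_stainless steel shell = (1/0.215 − 1/0.2191)/(4π×17) = 4.074×10^-4 K/W
R_cellular glass = (1/0.2191 − 1/0.2471)/(4π×0.0474) = 0.8683 K/W
R_mineral wool = (1/0.2471 − 1/0.2971)/(4π×0.043) = 1.26 K/W
R_total = 2.129 K/W
Q = ΔT/R_total = 143/2.129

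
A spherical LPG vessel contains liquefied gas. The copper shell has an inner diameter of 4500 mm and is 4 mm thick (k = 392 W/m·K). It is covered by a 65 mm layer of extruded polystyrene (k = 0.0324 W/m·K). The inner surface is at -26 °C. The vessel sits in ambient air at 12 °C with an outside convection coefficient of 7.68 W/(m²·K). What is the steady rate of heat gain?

Spherical conduction: R = (1/r_in − 1/r_out)/(4πk) per layer; series-sum.
R_copper shell = (1/2.25 − 1/2.254)/(4π×392) = 1.601×10^-7 K/W
R_extruded polystyrene = (1/2.254 − 1/2.319)/(4π×0.0324) = 0.03054 K/W
R_outer film = 1/(h·4πr_o²) = 1/(7.68×4π×2.319²) = 0.001927 K/W
R_total = 0.03247 K/W
Q = ΔT/R_total = 38/0.03247

Q ≈ 1170 W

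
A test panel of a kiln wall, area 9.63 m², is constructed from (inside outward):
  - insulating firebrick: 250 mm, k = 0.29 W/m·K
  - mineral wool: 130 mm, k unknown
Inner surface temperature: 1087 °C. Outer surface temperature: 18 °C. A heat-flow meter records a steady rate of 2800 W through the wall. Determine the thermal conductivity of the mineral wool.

Treating each layer as a thermal resistance in series:
R_insulating firebrick = L/(kA) = 0.25/(0.29×9.63) = 0.08952 K/W
Sum of known resistances R_other = 0.08952 K/W
Total R = ΔT/Q = 1069/2800 = 0.3818 K/W
R_mineral wool = R_total − R_other = 0.2923 K/W
k = L/(R·A) = 0.13/(0.2923×9.63)

k ≈ 0.0462 W/(m·K)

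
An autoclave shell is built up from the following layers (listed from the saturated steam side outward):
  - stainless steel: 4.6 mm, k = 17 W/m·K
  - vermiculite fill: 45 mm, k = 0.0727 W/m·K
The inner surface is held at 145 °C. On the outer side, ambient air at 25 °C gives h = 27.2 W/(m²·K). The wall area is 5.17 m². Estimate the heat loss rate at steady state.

Q ≈ 946 W

Series thermal resistances:
R_stainless steel = L/(kA) = 0.0046/(17×5.17) = 5.234×10^-5 K/W
R_vermiculite fill = L/(kA) = 0.045/(0.0727×5.17) = 0.1197 K/W
R_outer film = 1/(h_o·A) = 1/(27.2×5.17) = 0.007111 K/W
R_total = 0.1269 K/W
Q = ΔT / R_total = 120 / 0.1269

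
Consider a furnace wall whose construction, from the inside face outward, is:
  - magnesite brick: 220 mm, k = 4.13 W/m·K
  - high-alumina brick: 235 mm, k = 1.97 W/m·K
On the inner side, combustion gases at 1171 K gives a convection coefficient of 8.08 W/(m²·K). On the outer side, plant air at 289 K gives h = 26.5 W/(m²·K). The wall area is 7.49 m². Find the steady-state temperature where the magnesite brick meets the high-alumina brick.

T ≈ 704 K

Series thermal resistances:
R_inner film = 1/(h_i·A) = 1/(8.08×7.49) = 0.01652 K/W
R_magnesite brick = L/(kA) = 0.22/(4.13×7.49) = 0.007112 K/W
R_high-alumina brick = L/(kA) = 0.235/(1.97×7.49) = 0.01593 K/W
R_outer film = 1/(h_o·A) = 1/(26.5×7.49) = 0.005038 K/W
R_total = 0.0446 K/W;  Q = ΔT/R_total = 882/0.0446 = 19780 W
T_interface = T_inner − Q·ΣR(inner→interface) = 1171 − 19800×0.02364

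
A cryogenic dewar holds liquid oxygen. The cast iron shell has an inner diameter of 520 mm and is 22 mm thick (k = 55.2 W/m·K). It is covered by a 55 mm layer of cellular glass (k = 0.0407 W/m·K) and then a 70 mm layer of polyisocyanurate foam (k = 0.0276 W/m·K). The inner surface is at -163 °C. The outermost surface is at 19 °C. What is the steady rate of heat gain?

For a spherical shell R = (1/r₁ − 1/r₂)/(4πk); film R = 1/(h·4πr²). In series:
R_cast iron shell = (1/0.26 − 1/0.282)/(4π×55.2) = 4.326×10^-4 K/W
R_cellular glass = (1/0.282 − 1/0.337)/(4π×0.0407) = 1.132 K/W
R_polyisocyanurate foam = (1/0.337 − 1/0.407)/(4π×0.0276) = 1.471 K/W
R_total = 2.603 K/W
Q = ΔT/R_total = 182/2.603

Q ≈ 69.9 W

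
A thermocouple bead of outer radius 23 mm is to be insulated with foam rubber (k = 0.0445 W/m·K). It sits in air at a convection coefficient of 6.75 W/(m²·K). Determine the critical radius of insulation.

r_cr ≈ 13.2 mm

For a sphere r_cr = 2k/h = 2×0.0445/6.75
r_cr = 13.2 mm; since the bare radius (23 mm) is above r_cr, any added insulation will reduce heat loss.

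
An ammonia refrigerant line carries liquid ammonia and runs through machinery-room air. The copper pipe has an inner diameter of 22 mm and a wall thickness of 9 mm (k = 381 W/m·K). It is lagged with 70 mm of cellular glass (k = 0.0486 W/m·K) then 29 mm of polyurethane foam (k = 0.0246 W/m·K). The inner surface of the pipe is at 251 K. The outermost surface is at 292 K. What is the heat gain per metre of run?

q′ ≈ 6.09 W/m

Radial resistances (cylindrical: R_cond = ln(r_o/r_i)/(2πkL), R_conv = 1/(h·2πrL)):
R_copper pipe wall = ln(20/11)/(2π×381×1) = 2.497×10^-4 K/W
R_cellular glass = ln(90/20)/(2π×0.0486×1) = 4.926 K/W
R_polyurethane foam = ln(119/90)/(2π×0.0246×1) = 1.807 K/W
R_total = 6.733 K/W
Q = ΔT/R_total = 41/6.733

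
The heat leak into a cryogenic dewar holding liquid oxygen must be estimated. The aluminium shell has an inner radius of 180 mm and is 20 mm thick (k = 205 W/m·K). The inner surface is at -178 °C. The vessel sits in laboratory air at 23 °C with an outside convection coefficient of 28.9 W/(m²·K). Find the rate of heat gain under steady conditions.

Q ≈ 2910 W

For a spherical shell R = (1/r₁ − 1/r₂)/(4πk); film R = 1/(h·4πr²). In series:
R_aluminium shell = (1/0.18 − 1/0.2)/(4π×205) = 2.157×10^-4 K/W
R_outer film = 1/(h·4πr_o²) = 1/(28.9×4π×0.2²) = 0.06884 K/W
R_total = 0.06905 K/W
Q = ΔT/R_total = 201/0.06905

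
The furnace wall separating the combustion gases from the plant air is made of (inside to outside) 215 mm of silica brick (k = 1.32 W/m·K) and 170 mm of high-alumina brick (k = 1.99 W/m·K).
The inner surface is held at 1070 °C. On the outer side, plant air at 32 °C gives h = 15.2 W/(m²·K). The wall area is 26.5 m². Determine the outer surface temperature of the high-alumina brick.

T ≈ 249 °C

Treating each layer as a thermal resistance in series:
R_silica brick = L/(kA) = 0.215/(1.32×26.5) = 0.006146 K/W
R_high-alumina brick = L/(kA) = 0.17/(1.99×26.5) = 0.003224 K/W
R_outer film = 1/(h_o·A) = 1/(15.2×26.5) = 0.002483 K/W
R_total = 0.01185 K/W;  Q = ΔT/R_total = 1038/0.01185 = 87580 W
T_interface = T_inner − Q·ΣR(inner→interface) = 1070 − 87600×0.00937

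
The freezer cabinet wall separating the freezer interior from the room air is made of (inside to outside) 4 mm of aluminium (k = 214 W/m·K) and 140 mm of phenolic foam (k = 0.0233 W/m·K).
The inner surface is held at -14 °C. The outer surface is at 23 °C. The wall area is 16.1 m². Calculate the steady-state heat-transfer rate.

Treating each layer as a thermal resistance in series:
R_aluminium = L/(kA) = 0.004/(214×16.1) = 1.161×10^-6 K/W
R_phenolic foam = L/(kA) = 0.14/(0.0233×16.1) = 0.3732 K/W
R_total = 0.3732 K/W
Q = ΔT / R_total = 37 / 0.3732

Q ≈ 99.1 W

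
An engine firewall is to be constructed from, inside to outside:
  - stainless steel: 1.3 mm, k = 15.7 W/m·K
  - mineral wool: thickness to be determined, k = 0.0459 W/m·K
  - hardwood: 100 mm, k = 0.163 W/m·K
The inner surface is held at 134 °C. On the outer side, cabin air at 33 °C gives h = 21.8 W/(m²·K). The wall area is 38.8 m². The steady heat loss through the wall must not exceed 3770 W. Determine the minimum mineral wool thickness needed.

Treating each layer as a thermal resistance in series:
R_stainless steel = L/(kA) = 0.0013/(15.7×38.8) = 2.134×10^-6 K/W
R_hardwood = L/(kA) = 0.1/(0.163×38.8) = 0.01581 K/W
R_outer film = 1/(h_o·A) = 1/(21.8×38.8) = 0.001182 K/W
Sum of the known resistances R_other = 0.017 K/W
Required total resistance R_tot = ΔT/Q_allow = 101/3770 = 0.02679 K/W
R_mineral wool = R_tot − R_other = 0.009794 K/W
L = R·k·A = 0.009794×0.0459×38.8

L ≈ 17.4 mm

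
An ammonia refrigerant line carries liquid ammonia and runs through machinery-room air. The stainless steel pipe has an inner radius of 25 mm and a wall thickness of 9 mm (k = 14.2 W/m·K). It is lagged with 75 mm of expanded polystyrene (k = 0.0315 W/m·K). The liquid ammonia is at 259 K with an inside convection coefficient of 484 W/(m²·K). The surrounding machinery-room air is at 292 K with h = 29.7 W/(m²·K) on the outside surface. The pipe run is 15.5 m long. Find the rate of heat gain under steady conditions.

Cylindrical conduction, so R = ln(r₂/r₁)/(2πkL) per layer, in series:
R_inner film = 1/(h_i·2πr₁L) = 1/(484×2π×0.025×15.5) = 8.486×10^-4 K/W
R_stainless steel pipe wall = ln(34/25)/(2π×14.2×15.5) = 2.223×10^-4 K/W
R_expanded polystyrene = ln(109/34)/(2π×0.0315×15.5) = 0.3798 K/W
R_outer film = 1/(h_o·2πr_oL) = 1/(29.7×2π×0.109×15.5) = 0.003172 K/W
R_total = 0.384 K/W
Q = ΔT/R_total = 33/0.384

Q ≈ 85.9 W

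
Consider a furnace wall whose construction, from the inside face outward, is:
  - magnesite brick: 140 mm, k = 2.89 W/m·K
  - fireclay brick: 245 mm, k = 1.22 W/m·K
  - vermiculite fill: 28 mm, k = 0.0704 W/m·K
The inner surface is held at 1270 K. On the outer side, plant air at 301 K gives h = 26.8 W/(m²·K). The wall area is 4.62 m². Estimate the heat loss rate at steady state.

Using the resistance-network approach (series):
R_magnesite brick = L/(kA) = 0.14/(2.89×4.62) = 0.01049 K/W
R_fireclay brick = L/(kA) = 0.245/(1.22×4.62) = 0.04347 K/W
R_vermiculite fill = L/(kA) = 0.028/(0.0704×4.62) = 0.08609 K/W
R_outer film = 1/(h_o·A) = 1/(26.8×4.62) = 0.008077 K/W
R_total = 0.1481 K/W
Q = ΔT / R_total = 969 / 0.1481

Q ≈ 6540 W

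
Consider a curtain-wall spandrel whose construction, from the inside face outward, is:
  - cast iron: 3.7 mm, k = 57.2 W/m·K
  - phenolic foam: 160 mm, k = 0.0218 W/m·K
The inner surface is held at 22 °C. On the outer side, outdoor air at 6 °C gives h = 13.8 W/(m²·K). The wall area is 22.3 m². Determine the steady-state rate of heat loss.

Q ≈ 48.1 W

Series thermal resistances:
R_cast iron = L/(kA) = 0.0037/(57.2×22.3) = 2.901×10^-6 K/W
R_phenolic foam = L/(kA) = 0.16/(0.0218×22.3) = 0.3291 K/W
R_outer film = 1/(h_o·A) = 1/(13.8×22.3) = 0.003249 K/W
R_total = 0.3324 K/W
Q = ΔT / R_total = 16 / 0.3324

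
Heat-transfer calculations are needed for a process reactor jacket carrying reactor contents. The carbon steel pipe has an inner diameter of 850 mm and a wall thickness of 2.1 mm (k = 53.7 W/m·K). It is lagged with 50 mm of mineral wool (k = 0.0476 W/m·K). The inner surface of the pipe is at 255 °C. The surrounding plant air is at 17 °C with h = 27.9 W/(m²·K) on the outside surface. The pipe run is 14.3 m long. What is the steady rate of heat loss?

Q ≈ 8910 W

Cylindrical conduction, so R = ln(r₂/r₁)/(2πkL) per layer, in series:
R_carbon steel pipe wall = ln(427.1/425)/(2π×53.7×14.3) = 1.022×10^-6 K/W
R_mineral wool = ln(477.1/427.1)/(2π×0.0476×14.3) = 0.02589 K/W
R_outer film = 1/(h_o·2πr_oL) = 1/(27.9×2π×0.4771×14.3) = 8.361×10^-4 K/W
R_total = 0.02672 K/W
Q = ΔT/R_total = 238/0.02672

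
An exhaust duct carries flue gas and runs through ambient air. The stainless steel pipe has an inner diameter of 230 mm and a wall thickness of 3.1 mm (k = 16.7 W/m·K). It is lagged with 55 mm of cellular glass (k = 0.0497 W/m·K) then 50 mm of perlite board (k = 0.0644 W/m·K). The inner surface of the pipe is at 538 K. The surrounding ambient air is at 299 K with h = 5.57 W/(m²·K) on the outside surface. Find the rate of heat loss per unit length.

Per-layer cylindrical resistances, series-summed:
R_stainless steel pipe wall = ln(118.1/115)/(2π×16.7×1) = 2.535×10^-4 K/W
R_cellular glass = ln(173.1/118.1)/(2π×0.0497×1) = 1.224 K/W
R_perlite board = ln(223.1/173.1)/(2π×0.0644×1) = 0.6271 K/W
R_outer film = 1/(h_o·2πr_oL) = 1/(5.57×2π×0.2231×1) = 0.1281 K/W
R_total = 1.98 K/W
Q = ΔT/R_total = 239/1.98

q′ ≈ 121 W/m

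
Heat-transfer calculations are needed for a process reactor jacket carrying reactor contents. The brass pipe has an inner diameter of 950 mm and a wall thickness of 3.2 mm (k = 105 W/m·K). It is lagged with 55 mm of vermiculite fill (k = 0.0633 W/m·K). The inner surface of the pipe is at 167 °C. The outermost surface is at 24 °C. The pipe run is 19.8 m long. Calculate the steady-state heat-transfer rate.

Q ≈ 10300 W

Per-layer cylindrical resistances, series-summed:
R_brass pipe wall = ln(478.2/475)/(2π×105×19.8) = 5.14×10^-7 K/W
R_vermiculite fill = ln(533.2/478.2)/(2π×0.0633×19.8) = 0.01382 K/W
R_total = 0.01383 K/W
Q = ΔT/R_total = 143/0.01383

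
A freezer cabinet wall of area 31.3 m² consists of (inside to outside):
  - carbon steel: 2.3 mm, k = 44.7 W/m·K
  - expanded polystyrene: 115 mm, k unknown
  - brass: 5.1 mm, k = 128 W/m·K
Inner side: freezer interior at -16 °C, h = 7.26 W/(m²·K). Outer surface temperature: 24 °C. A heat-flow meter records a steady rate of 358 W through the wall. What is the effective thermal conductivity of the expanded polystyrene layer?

Treating each layer as a thermal resistance in series:
R_inner film = 1/(h_i·A) = 1/(7.26×31.3) = 0.004401 K/W
R_carbon steel = L/(kA) = 0.0023/(44.7×31.3) = 1.644×10^-6 K/W
R_brass = L/(kA) = 0.0051/(128×31.3) = 1.273×10^-6 K/W
Sum of known resistances R_other = 0.004404 K/W
Total R = ΔT/Q = 40/358 = 0.1117 K/W
R_expanded polystyrene = R_total − R_other = 0.1073 K/W
k = L/(R·A) = 0.115/(0.1073×31.3)

k ≈ 0.0342 W/(m·K)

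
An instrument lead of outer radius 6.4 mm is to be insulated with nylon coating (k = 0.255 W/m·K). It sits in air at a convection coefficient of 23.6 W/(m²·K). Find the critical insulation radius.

r_cr ≈ 10.8 mm

For a cylinder r_cr = k/h = 0.255/23.6
r_cr = 10.8 mm; since the bare radius (6.4 mm) is below r_cr, adding a thin layer of insulation will *increase* heat loss.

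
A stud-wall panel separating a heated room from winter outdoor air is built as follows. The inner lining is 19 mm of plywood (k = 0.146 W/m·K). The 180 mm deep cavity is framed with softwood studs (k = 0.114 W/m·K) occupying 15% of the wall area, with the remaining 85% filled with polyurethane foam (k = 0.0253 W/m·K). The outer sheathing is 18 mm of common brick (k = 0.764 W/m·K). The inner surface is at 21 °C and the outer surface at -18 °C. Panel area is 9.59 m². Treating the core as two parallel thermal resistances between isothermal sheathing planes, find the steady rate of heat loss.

Sheathing layers in series; stud and cavity paths in parallel between them.
R_inner = 0.019/(0.146×9.59) = 0.01357 K/W
R_stud  = 0.18/(0.114×0.15×9.59) = 1.098 K/W
R_cav   = 0.18/(0.0253×0.85×9.59) = 0.8728 K/W
1/R_core = 1/R_stud + 1/R_cav → R_core = 0.4862 K/W
R_outer = 0.018/(0.764×9.59) = 0.002457 K/W
R_total = 0.5022 K/W
Q = ΔT/R_total = 39/0.5022

Q ≈ 77.7 W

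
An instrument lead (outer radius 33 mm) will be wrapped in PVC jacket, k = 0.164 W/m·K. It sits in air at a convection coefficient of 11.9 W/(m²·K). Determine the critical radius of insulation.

For a cylinder r_cr = k/h = 0.164/11.9
r_cr = 13.8 mm; since the bare radius (33 mm) is above r_cr, any added insulation will reduce heat loss.

r_cr ≈ 13.8 mm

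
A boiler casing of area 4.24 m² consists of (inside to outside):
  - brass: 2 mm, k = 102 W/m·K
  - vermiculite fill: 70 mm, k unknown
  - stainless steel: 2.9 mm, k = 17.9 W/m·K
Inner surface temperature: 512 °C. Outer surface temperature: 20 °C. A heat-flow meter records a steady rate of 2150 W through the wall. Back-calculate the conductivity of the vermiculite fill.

Treating each layer as a thermal resistance in series:
R_brass = L/(kA) = 0.002/(102×4.24) = 4.624×10^-6 K/W
R_stainless steel = L/(kA) = 0.0029/(17.9×4.24) = 3.821×10^-5 K/W
Sum of known resistances R_other = 4.283×10^-5 K/W
Total R = ΔT/Q = 492/2150 = 0.2288 K/W
R_vermiculite fill = R_total − R_other = 0.2288 K/W
k = L/(R·A) = 0.07/(0.2288×4.24)

k ≈ 0.0722 W/(m·K)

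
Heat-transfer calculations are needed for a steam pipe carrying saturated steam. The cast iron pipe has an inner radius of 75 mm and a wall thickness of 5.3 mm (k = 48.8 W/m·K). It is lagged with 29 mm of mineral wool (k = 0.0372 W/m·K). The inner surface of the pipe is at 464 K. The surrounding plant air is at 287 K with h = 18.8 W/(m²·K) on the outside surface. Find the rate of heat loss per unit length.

Treating each annulus and film as a series resistance:
R_cast iron pipe wall = ln(80.3/75)/(2π×48.8×1) = 2.227×10^-4 K/W
R_mineral wool = ln(109.3/80.3)/(2π×0.0372×1) = 1.319 K/W
R_outer film = 1/(h_o·2πr_oL) = 1/(18.8×2π×0.1093×1) = 0.07745 K/W
R_total = 1.397 K/W
Q = ΔT/R_total = 177/1.397

q′ ≈ 127 W/m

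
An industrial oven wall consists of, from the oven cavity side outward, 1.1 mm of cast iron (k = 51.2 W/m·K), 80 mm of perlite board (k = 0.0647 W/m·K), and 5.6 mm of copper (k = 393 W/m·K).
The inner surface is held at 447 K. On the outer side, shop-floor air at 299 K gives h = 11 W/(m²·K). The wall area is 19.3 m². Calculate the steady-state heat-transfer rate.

Q ≈ 2150 W

Series thermal resistances:
R_cast iron = L/(kA) = 0.0011/(51.2×19.3) = 1.113×10^-6 K/W
R_perlite board = L/(kA) = 0.08/(0.0647×19.3) = 0.06407 K/W
R_copper = L/(kA) = 0.0056/(393×19.3) = 7.383×10^-7 K/W
R_outer film = 1/(h_o·A) = 1/(11×19.3) = 0.00471 K/W
R_total = 0.06878 K/W
Q = ΔT / R_total = 148 / 0.06878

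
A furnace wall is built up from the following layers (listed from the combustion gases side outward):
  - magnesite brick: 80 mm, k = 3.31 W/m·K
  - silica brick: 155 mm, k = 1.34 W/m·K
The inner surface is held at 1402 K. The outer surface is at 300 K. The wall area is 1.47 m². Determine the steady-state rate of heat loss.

Q ≈ 11600 W

Series thermal resistances:
R_magnesite brick = L/(kA) = 0.08/(3.31×1.47) = 0.01644 K/W
R_silica brick = L/(kA) = 0.155/(1.34×1.47) = 0.07869 K/W
R_total = 0.09513 K/W
Q = ΔT / R_total = 1102 / 0.09513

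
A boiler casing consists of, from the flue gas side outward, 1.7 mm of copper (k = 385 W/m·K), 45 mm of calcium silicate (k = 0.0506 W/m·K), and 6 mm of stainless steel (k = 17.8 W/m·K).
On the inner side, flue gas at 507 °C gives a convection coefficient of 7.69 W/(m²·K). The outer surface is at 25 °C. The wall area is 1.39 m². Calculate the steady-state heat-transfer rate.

Model the wall as resistances in series:
R_inner film = 1/(h_i·A) = 1/(7.69×1.39) = 0.09355 K/W
R_copper = L/(kA) = 0.0017/(385×1.39) = 3.177×10^-6 K/W
R_calcium silicate = L/(kA) = 0.045/(0.0506×1.39) = 0.6398 K/W
R_stainless steel = L/(kA) = 0.006/(17.8×1.39) = 2.425×10^-4 K/W
R_total = 0.7336 K/W
Q = ΔT / R_total = 482 / 0.7336

Q ≈ 657 W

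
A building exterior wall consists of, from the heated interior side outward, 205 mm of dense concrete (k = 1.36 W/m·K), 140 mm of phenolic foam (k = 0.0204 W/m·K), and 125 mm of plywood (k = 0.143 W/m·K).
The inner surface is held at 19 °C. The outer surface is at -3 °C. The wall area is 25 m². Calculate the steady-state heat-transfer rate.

Series thermal resistances:
R_dense concrete = L/(kA) = 0.205/(1.36×25) = 0.006029 K/W
R_phenolic foam = L/(kA) = 0.14/(0.0204×25) = 0.2745 K/W
R_plywood = L/(kA) = 0.125/(0.143×25) = 0.03497 K/W
R_total = 0.3155 K/W
Q = ΔT / R_total = 22 / 0.3155

Q ≈ 69.7 W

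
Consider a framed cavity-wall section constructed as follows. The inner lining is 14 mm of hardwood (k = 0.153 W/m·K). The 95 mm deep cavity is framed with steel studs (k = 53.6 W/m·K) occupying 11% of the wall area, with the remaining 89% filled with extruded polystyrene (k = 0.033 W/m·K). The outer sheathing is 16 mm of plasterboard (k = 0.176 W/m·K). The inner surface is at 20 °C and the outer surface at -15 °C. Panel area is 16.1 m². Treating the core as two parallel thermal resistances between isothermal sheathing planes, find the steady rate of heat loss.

Q ≈ 2840 W

Sheathing layers in series; stud and cavity paths in parallel between them.
R_inner = 0.014/(0.153×16.1) = 0.005683 K/W
R_stud  = 0.095/(53.6×0.11×16.1) = 0.001001 K/W
R_cav   = 0.095/(0.033×0.89×16.1) = 0.2009 K/W
1/R_core = 1/R_stud + 1/R_cav → R_core = 9.958×10^-4 K/W
R_outer = 0.016/(0.176×16.1) = 0.005647 K/W
R_total = 0.01233 K/W
Q = ΔT/R_total = 35/0.01233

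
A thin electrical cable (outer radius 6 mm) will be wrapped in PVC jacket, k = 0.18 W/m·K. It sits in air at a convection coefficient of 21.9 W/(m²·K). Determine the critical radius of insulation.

r_cr ≈ 8.22 mm

For a cylinder r_cr = k/h = 0.18/21.9
r_cr = 8.22 mm; since the bare radius (6 mm) is below r_cr, adding a thin layer of insulation will *increase* heat loss.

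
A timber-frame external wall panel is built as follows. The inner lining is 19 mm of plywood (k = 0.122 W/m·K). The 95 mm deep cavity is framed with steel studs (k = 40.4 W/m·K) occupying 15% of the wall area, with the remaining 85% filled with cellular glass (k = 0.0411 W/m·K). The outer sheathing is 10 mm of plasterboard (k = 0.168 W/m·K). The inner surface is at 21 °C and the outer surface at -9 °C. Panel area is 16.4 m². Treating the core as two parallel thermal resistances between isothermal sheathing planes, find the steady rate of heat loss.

Q ≈ 2130 W

Sheathing layers in series; stud and cavity paths in parallel between them.
R_inner = 0.019/(0.122×16.4) = 0.009496 K/W
R_stud  = 0.095/(40.4×0.15×16.4) = 9.559×10^-4 K/W
R_cav   = 0.095/(0.0411×0.85×16.4) = 0.1658 K/W
1/R_core = 1/R_stud + 1/R_cav → R_core = 9.504×10^-4 K/W
R_outer = 0.01/(0.168×16.4) = 0.00363 K/W
R_total = 0.01408 K/W
Q = ΔT/R_total = 30/0.01408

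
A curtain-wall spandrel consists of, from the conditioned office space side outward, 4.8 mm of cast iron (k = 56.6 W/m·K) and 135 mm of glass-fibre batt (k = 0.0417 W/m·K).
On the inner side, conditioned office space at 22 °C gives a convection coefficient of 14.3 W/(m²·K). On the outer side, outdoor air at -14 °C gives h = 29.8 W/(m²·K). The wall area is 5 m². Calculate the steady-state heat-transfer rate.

Q ≈ 53.9 W

Using the resistance-network approach (series):
R_inner film = 1/(h_i·A) = 1/(14.3×5) = 0.01399 K/W
R_cast iron = L/(kA) = 0.0048/(56.6×5) = 1.696×10^-5 K/W
R_glass-fibre batt = L/(kA) = 0.135/(0.0417×5) = 0.6475 K/W
R_outer film = 1/(h_o·A) = 1/(29.8×5) = 0.006711 K/W
R_total = 0.6682 K/W
Q = ΔT / R_total = 36 / 0.6682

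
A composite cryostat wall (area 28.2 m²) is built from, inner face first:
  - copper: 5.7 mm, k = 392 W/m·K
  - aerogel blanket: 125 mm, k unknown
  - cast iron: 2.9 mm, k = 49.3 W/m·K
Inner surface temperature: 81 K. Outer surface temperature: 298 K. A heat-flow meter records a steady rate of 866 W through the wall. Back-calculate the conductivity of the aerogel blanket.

k ≈ 0.0177 W/(m·K)

Model the wall as resistances in series:
R_copper = L/(kA) = 0.0057/(392×28.2) = 5.156×10^-7 K/W
R_cast iron = L/(kA) = 0.0029/(49.3×28.2) = 2.086×10^-6 K/W
Sum of known resistances R_other = 2.602×10^-6 K/W
Total R = ΔT/Q = 217/866 = 0.2506 K/W
R_aerogel blanket = R_total − R_other = 0.2506 K/W
k = L/(R·A) = 0.125/(0.2506×28.2)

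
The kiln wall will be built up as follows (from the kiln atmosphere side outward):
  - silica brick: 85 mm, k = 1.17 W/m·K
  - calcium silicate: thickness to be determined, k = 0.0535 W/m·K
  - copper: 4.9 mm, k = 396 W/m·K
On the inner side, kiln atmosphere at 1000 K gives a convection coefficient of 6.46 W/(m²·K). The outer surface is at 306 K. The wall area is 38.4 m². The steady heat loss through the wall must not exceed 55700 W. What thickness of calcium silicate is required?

L ≈ 13.4 mm

Model the wall as resistances in series:
R_inner film = 1/(h_i·A) = 1/(6.46×38.4) = 0.004031 K/W
R_silica brick = L/(kA) = 0.085/(1.17×38.4) = 0.001892 K/W
R_copper = L/(kA) = 0.0049/(396×38.4) = 3.222×10^-7 K/W
Sum of the known resistances R_other = 0.005923 K/W
Required total resistance R_tot = ΔT/Q_allow = 694/55700 = 0.01246 K/W
R_calcium silicate = R_tot − R_other = 0.006536 K/W
L = R·k·A = 0.006536×0.0535×38.4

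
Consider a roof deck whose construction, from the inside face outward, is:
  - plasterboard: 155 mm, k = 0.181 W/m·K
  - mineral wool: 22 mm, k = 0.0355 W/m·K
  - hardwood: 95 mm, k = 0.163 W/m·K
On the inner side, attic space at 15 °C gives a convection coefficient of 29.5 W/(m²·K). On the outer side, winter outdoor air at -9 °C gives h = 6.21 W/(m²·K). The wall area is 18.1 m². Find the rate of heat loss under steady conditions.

Treating each layer as a thermal resistance in series:
R_inner film = 1/(h_i·A) = 1/(29.5×18.1) = 0.001873 K/W
R_plasterboard = L/(kA) = 0.155/(0.181×18.1) = 0.04731 K/W
R_mineral wool = L/(kA) = 0.022/(0.0355×18.1) = 0.03424 K/W
R_hardwood = L/(kA) = 0.095/(0.163×18.1) = 0.0322 K/W
R_outer film = 1/(h_o·A) = 1/(6.21×18.1) = 0.008897 K/W
R_total = 0.1245 K/W
Q = ΔT / R_total = 24 / 0.1245

Q ≈ 193 W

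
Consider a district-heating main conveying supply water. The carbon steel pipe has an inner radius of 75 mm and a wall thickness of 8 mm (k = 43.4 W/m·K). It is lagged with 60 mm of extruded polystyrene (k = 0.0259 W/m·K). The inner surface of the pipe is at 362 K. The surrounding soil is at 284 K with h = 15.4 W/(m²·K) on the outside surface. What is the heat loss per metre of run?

q′ ≈ 22.8 W/m

Radial resistances (cylindrical: R_cond = ln(r_o/r_i)/(2πkL), R_conv = 1/(h·2πrL)):
R_carbon steel pipe wall = ln(83/75)/(2π×43.4×1) = 3.717×10^-4 K/W
R_extruded polystyrene = ln(143/83)/(2π×0.0259×1) = 3.343 K/W
R_outer film = 1/(h_o·2πr_oL) = 1/(15.4×2π×0.143×1) = 0.07227 K/W
R_total = 3.416 K/W
Q = ΔT/R_total = 78/3.416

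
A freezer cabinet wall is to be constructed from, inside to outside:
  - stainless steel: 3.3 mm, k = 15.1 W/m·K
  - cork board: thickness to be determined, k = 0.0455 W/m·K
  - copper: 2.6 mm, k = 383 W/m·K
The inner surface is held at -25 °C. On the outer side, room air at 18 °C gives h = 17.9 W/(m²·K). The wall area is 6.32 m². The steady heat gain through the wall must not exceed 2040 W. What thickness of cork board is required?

Series thermal resistances:
R_stainless steel = L/(kA) = 0.0033/(15.1×6.32) = 3.458×10^-5 K/W
R_copper = L/(kA) = 0.0026/(383×6.32) = 1.074×10^-6 K/W
R_outer film = 1/(h_o·A) = 1/(17.9×6.32) = 0.00884 K/W
Sum of the known resistances R_other = 0.008875 K/W
Required total resistance R_tot = ΔT/Q_allow = 43/2040 = 0.02108 K/W
R_cork board = R_tot − R_other = 0.0122 K/W
L = R·k·A = 0.0122×0.0455×6.32

L ≈ 3.51 mm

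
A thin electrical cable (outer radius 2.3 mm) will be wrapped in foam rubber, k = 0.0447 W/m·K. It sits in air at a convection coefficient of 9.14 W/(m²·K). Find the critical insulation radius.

For a cylinder r_cr = k/h = 0.0447/9.14
r_cr = 4.89 mm; since the bare radius (2.3 mm) is below r_cr, adding a thin layer of insulation will *increase* heat loss.

r_cr ≈ 4.89 mm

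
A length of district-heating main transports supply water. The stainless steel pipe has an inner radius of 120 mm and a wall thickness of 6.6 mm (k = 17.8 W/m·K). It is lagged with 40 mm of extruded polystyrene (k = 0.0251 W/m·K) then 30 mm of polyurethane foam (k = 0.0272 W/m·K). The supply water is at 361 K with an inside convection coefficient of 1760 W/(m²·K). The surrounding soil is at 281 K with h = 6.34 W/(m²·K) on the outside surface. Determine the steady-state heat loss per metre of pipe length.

Treating each annulus and film as a series resistance:
R_inner film = 1/(h_i·2πr₁L) = 1/(1760×2π×0.12×1) = 7.536×10^-4 K/W
R_stainless steel pipe wall = ln(126.6/120)/(2π×17.8×1) = 4.787×10^-4 K/W
R_extruded polystyrene = ln(166.6/126.6)/(2π×0.0251×1) = 1.741 K/W
R_polyurethane foam = ln(196.6/166.6)/(2π×0.0272×1) = 0.9688 K/W
R_outer film = 1/(h_o·2πr_oL) = 1/(6.34×2π×0.1966×1) = 0.1277 K/W
R_total = 2.839 K/W
Q = ΔT/R_total = 80/2.839

q′ ≈ 28.2 W/m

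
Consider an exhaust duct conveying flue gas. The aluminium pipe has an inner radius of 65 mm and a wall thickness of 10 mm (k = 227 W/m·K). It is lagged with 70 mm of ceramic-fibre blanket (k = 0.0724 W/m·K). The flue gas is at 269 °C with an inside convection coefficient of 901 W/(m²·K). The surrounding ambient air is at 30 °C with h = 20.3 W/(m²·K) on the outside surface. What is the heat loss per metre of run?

q′ ≈ 159 W/m

Radial resistances (cylindrical: R_cond = ln(r_o/r_i)/(2πkL), R_conv = 1/(h·2πrL)):
R_inner film = 1/(h_i·2πr₁L) = 1/(901×2π×0.065×1) = 0.002718 K/W
R_aluminium pipe wall = ln(75/65)/(2π×227×1) = 1.003×10^-4 K/W
R_ceramic-fibre blanket = ln(145/75)/(2π×0.0724×1) = 1.449 K/W
R_outer film = 1/(h_o·2πr_oL) = 1/(20.3×2π×0.145×1) = 0.05407 K/W
R_total = 1.506 K/W
Q = ΔT/R_total = 239/1.506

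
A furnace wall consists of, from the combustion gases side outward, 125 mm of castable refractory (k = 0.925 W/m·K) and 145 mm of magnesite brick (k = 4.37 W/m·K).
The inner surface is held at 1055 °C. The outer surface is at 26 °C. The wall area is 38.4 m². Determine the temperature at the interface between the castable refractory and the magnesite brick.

Using the resistance-network approach (series):
R_castable refractory = L/(kA) = 0.125/(0.925×38.4) = 0.003519 K/W
R_magnesite brick = L/(kA) = 0.145/(4.37×38.4) = 8.641×10^-4 K/W
R_total = 0.004383 K/W;  Q = ΔT/R_total = 1029/0.004383 = 234800 W
T_interface = T_inner − Q·ΣR(inner→interface) = 1055 − 235000×0.003519

T ≈ 229 °C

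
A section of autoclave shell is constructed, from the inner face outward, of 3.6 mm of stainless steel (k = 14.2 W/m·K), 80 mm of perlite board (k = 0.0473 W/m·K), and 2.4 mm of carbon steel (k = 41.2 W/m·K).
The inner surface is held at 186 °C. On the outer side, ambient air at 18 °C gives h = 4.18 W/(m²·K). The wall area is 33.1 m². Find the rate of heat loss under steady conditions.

Q ≈ 2880 W

Series thermal resistances:
R_stainless steel = L/(kA) = 0.0036/(14.2×33.1) = 7.659×10^-6 K/W
R_perlite board = L/(kA) = 0.08/(0.0473×33.1) = 0.0511 K/W
R_carbon steel = L/(kA) = 0.0024/(41.2×33.1) = 1.76×10^-6 K/W
R_outer film = 1/(h_o·A) = 1/(4.18×33.1) = 0.007228 K/W
R_total = 0.05833 K/W
Q = ΔT / R_total = 168 / 0.05833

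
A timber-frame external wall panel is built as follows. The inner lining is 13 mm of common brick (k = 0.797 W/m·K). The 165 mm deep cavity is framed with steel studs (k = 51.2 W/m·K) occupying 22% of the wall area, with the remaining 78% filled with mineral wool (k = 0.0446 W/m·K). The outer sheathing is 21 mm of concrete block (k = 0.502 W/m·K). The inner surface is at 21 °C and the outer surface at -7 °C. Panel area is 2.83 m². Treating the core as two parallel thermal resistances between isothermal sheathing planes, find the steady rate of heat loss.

Q ≈ 1090 W

Sheathing layers in series; stud and cavity paths in parallel between them.
R_inner = 0.013/(0.797×2.83) = 0.005764 K/W
R_stud  = 0.165/(51.2×0.22×2.83) = 0.005176 K/W
R_cav   = 0.165/(0.0446×0.78×2.83) = 1.676 K/W
1/R_core = 1/R_stud + 1/R_cav → R_core = 0.00516 K/W
R_outer = 0.021/(0.502×2.83) = 0.01478 K/W
R_total = 0.02571 K/W
Q = ΔT/R_total = 28/0.02571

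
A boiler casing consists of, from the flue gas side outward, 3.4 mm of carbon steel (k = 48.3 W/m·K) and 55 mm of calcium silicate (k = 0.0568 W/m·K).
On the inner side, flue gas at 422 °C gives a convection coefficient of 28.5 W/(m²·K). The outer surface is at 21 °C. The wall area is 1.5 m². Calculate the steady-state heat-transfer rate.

Thermal resistances in series:
R_inner film = 1/(h_i·A) = 1/(28.5×1.5) = 0.02339 K/W
R_carbon steel = L/(kA) = 0.0034/(48.3×1.5) = 4.693×10^-5 K/W
R_calcium silicate = L/(kA) = 0.055/(0.0568×1.5) = 0.6455 K/W
R_total = 0.669 K/W
Q = ΔT / R_total = 401 / 0.669

Q ≈ 599 W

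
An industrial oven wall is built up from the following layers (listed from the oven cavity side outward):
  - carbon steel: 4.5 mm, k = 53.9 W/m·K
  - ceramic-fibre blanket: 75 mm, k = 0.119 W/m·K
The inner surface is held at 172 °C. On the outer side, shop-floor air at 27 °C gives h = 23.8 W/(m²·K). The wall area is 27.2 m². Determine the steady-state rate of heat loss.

Thermal resistances in series:
R_carbon steel = L/(kA) = 0.0045/(53.9×27.2) = 3.069×10^-6 K/W
R_ceramic-fibre blanket = L/(kA) = 0.075/(0.119×27.2) = 0.02317 K/W
R_outer film = 1/(h_o·A) = 1/(23.8×27.2) = 0.001545 K/W
R_total = 0.02472 K/W
Q = ΔT / R_total = 145 / 0.02472

Q ≈ 5870 W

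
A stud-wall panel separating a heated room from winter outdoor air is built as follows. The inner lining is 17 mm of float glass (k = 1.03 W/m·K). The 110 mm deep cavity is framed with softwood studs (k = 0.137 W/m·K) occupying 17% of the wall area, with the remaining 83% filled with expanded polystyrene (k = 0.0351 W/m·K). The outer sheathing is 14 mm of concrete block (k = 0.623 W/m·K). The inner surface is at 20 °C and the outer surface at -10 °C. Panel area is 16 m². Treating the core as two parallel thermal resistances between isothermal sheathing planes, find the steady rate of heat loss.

Sheathing layers in series; stud and cavity paths in parallel between them.
R_inner = 0.017/(1.03×16) = 0.001032 K/W
R_stud  = 0.11/(0.137×0.17×16) = 0.2952 K/W
R_cav   = 0.11/(0.0351×0.83×16) = 0.236 K/W
1/R_core = 1/R_stud + 1/R_cav → R_core = 0.1311 K/W
R_outer = 0.014/(0.623×16) = 0.001404 K/W
R_total = 0.1336 K/W
Q = ΔT/R_total = 30/0.1336

Q ≈ 225 W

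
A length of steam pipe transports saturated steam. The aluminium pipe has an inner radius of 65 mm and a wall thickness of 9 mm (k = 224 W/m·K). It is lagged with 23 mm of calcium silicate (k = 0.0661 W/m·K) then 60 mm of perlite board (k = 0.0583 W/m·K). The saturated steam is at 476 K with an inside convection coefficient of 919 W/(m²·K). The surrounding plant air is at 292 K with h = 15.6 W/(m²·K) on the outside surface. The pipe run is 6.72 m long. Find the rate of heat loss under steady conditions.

Q ≈ 608 W

Per-layer cylindrical resistances, series-summed:
R_inner film = 1/(h_i·2πr₁L) = 1/(919×2π×0.065×6.72) = 3.965×10^-4 K/W
R_aluminium pipe wall = ln(74/65)/(2π×224×6.72) = 1.371×10^-5 K/W
R_calcium silicate = ln(97/74)/(2π×0.0661×6.72) = 0.09697 K/W
R_perlite board = ln(157/97)/(2π×0.0583×6.72) = 0.1956 K/W
R_outer film = 1/(h_o·2πr_oL) = 1/(15.6×2π×0.157×6.72) = 0.00967 K/W
R_total = 0.3027 K/W
Q = ΔT/R_total = 184/0.3027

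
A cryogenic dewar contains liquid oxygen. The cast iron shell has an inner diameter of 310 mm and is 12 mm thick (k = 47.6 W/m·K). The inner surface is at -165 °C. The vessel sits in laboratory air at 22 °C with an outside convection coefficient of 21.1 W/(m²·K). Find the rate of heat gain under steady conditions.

Q ≈ 1370 W

Spherical conduction: R = (1/r_in − 1/r_out)/(4πk) per layer; series-sum.
R_cast iron shell = (1/0.155 − 1/0.167)/(4π×47.6) = 7.75×10^-4 K/W
R_outer film = 1/(h·4πr_o²) = 1/(21.1×4π×0.167²) = 0.1352 K/W
R_total = 0.136 K/W
Q = ΔT/R_total = 187/0.136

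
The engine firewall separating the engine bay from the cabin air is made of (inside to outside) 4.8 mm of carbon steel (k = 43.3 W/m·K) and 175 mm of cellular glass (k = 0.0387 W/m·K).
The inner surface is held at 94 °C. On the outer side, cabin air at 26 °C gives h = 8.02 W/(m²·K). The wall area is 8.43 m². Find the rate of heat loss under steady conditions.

Q ≈ 123 W

Treating each layer as a thermal resistance in series:
R_carbon steel = L/(kA) = 0.0048/(43.3×8.43) = 1.315×10^-5 K/W
R_cellular glass = L/(kA) = 0.175/(0.0387×8.43) = 0.5364 K/W
R_outer film = 1/(h_o·A) = 1/(8.02×8.43) = 0.01479 K/W
R_total = 0.5512 K/W
Q = ΔT / R_total = 68 / 0.5512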